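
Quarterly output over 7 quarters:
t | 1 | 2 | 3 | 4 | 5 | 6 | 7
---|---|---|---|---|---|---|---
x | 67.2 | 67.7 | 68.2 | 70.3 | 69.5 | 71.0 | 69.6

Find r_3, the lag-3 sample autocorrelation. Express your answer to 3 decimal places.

-0.331

Mean x̄ = (67.2 + 67.7 + 68.2 + 70.3 + 69.5 + 71.0 + 69.6)/7 = 69.0714
Deviations from mean: -1.8714, -1.3714, -0.8714, 1.2286, 0.4286, 1.9286, 0.5286
Σ(x_t−x̄)(x_{t+3}−x̄) = (-2.2992) + (-0.5878) + (-1.6806) + (0.6494) = -3.9182
Denominator Σ(x_t−x̄)² = 11.8343
r_3 = -3.9182 / 11.8343 = -0.331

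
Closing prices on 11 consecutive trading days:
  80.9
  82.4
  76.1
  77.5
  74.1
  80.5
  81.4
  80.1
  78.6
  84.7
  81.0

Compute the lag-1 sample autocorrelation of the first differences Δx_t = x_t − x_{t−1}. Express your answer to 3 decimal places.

-0.460

First differences Δx: 1.5, -6.3, 1.4, -3.4, 6.4, 0.9, -1.3, -1.5, 6.1, -3.7
Mean of differences = 0.0100
Numerator Σ(Δx_t−Δx̄)(Δx_{t+1}−Δx̄) = -69.9931
Denominator Σ(Δx_t−Δx̄)² = 152.0690
r_1(Δx) = -69.9931 / 152.0690 = -0.460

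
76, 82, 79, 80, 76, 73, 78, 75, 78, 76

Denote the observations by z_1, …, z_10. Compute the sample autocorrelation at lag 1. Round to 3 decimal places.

0.023

Mean z̄ = (76 + 82 + 79 + 80 + 76 + 73 + 78 + 75 + 78 + 76)/10 = 77.3000
Numerator Σ_{t=1}^{9}(z_t−z̄)(z_{t+1}−z̄) = 1.4100
Denominator Σ(z_t−z̄)² = 62.1000
r_1 = 1.4100 / 62.1000 = 0.023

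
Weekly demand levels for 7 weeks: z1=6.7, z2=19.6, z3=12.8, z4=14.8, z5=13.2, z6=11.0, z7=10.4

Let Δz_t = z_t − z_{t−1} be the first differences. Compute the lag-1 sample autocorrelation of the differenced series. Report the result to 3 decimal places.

First differences Δz: 12.9, -6.8, 2.0, -1.6, -2.2, -0.6
Mean of differences = 0.6167
Numerator Σ(Δz_t−Δz̄)(Δz_{t+1}−Δz̄) = -94.7569
Denominator Σ(Δz_t−Δz̄)² = 222.1283
r_1(Δz) = -94.7569 / 222.1283 = -0.427

-0.427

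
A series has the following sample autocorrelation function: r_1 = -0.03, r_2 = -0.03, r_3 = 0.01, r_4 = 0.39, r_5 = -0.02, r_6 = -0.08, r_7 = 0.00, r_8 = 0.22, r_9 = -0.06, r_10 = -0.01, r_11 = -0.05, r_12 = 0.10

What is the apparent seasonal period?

4

The largest autocorrelation is r_4 = 0.39, with a weaker echo at lag 8 (0.22); the remaining lags stay at or below 0.10.
The dominant spike at lag 4 indicates a seasonal period of 4.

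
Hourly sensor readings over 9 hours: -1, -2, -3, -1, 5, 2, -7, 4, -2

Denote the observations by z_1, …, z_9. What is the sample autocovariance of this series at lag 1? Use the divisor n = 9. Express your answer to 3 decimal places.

-3.936

Mean z̄ = (-1 − 2 − 3 − 1 + 5 + 2 − 7 + 4 − 2)/9 = -0.5556
Σ_{t=1}^{8}(z_t−z̄)(z_{t+1}−z̄) = -35.4198
γ_1 = -35.4198 / 9 = -3.936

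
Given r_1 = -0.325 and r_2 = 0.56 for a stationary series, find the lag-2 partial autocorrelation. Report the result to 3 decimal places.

φ_{22} = (r_2 − r_1²) / (1 − r_1²)
r_1² = (-0.325)² = 0.105625
Numerator = 0.56 − 0.1056 = 0.4544; denominator = 1 − 0.1056 = 0.8944
φ_{22} = 0.4544 / 0.8944 = 0.508

0.508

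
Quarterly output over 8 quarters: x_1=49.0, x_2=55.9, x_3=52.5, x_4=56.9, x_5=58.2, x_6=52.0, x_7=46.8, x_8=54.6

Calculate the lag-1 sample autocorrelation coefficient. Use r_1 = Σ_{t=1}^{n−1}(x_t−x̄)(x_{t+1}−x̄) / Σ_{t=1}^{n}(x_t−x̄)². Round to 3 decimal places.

-0.043

Mean x̄ = (49.0 + 55.9 + 52.5 + 56.9 + 58.2 + 52.0 + 46.8 + 54.6)/8 = 53.2375
Deviations from mean: -4.2375, 2.6625, -0.7375, 3.6625, 4.9625, -1.2375, -6.4375, 1.3625
Numerator Σ_{t=1}^{7}(x_t−x̄)(x_{t+1}−x̄) = -4.7177
Denominator Σ(x_t−x̄)² = 108.4588
r_1 = -4.7177 / 108.4588 = -0.043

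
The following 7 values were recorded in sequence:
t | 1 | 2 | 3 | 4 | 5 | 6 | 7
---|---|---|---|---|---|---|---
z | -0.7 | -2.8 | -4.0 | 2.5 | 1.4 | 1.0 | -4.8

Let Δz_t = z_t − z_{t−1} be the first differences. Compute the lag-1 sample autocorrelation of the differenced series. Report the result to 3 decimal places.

-0.094

First differences Δz: -2.1, -1.2, 6.5, -1.1, -0.4, -5.8
Mean of differences = -0.6833
Numerator Σ(Δz_t−Δz̄)(Δz_{t+1}−Δz̄) = -7.5403
Denominator Σ(Δz_t−Δz̄)² = 80.3083
r_1(Δz) = -7.5403 / 80.3083 = -0.094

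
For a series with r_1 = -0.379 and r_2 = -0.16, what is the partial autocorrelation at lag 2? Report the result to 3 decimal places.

φ_{22} = (r_2 − r_1²) / (1 − r_1²)
r_1² = (-0.379)² = 0.143641
Numerator = -0.16 − 0.1436 = -0.3036; denominator = 1 − 0.1436 = 0.8564
φ_{22} = -0.3036 / 0.8564 = -0.355

-0.355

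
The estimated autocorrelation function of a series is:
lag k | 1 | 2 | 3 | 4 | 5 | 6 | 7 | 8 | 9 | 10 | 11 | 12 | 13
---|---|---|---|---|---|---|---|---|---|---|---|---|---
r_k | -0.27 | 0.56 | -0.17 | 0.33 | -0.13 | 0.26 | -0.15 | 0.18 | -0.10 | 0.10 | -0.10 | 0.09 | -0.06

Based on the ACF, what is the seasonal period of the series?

The largest autocorrelation is r_2 = 0.56, with weaker echoes at lags 4 (0.33), 6 (0.26) and 8 (0.18); the remaining lags stay at or below 0.10.
The dominant spike at lag 2 indicates a seasonal period of 2.

2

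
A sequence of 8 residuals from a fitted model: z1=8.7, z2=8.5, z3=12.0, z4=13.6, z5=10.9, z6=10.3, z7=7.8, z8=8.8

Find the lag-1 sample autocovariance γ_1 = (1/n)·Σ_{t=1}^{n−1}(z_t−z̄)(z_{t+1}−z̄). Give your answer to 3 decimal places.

1.425

Mean z̄ = (8.7 + 8.5 + 12.0 + 13.6 + 10.9 + 10.3 + 7.8 + 8.8)/8 = 10.0750
Σ_{t=1}^{7}(z_t−z̄)(z_{t+1}−z̄) = 11.4019
γ_1 = 11.4019 / 8 = 1.425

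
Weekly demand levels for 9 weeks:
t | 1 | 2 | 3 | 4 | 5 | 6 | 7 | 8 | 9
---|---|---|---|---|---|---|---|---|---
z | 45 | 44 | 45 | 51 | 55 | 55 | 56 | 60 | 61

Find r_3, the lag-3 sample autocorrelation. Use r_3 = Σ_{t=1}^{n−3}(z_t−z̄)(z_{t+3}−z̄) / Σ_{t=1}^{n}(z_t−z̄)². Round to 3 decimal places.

0.018

Mean z̄ = (45 + 44 + 45 + 51 + 55 + 55 + 56 + 60 + 61)/9 = 52.4444
Numerator Σ_{t=1}^{6}(z_t−z̄)(z_{t+3}−z̄) = 6.1852
Denominator Σ(z_t−z̄)² = 340.2222
r_3 = 6.1852 / 340.2222 = 0.018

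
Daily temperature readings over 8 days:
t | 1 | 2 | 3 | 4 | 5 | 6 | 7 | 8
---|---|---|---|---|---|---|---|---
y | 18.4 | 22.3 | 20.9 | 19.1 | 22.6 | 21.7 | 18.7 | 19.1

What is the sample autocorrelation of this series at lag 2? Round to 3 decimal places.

Mean ȳ = (18.4 + 22.3 + 20.9 + 19.1 + 22.6 + 21.7 + 18.7 + 19.1)/8 = 20.3500
Deviations from mean: -1.9500, 1.9500, 0.5500, -1.2500, 2.2500, 1.3500, -1.6500, -1.2500
Numerator Σ_{t=1}^{6}(y_t−ȳ)(y_{t+2}−ȳ) = -9.3600
Denominator Σ(y_t−ȳ)² = 20.6400
r_2 = -9.3600 / 20.6400 = -0.453

-0.453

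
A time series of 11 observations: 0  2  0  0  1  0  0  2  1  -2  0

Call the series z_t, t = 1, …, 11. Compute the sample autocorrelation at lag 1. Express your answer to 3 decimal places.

-0.126

Mean z̄ = (0 + 2 + 0 + 0 + 1 + 0 + 0 + 2 + 1 − 2 + 0)/11 = 0.3636
Numerator Σ_{t=1}^{10}(z_t−z̄)(z_{t+1}−z̄) = -1.5868
Denominator Σ(z_t−z̄)² = 12.5455
r_1 = -1.5868 / 12.5455 = -0.126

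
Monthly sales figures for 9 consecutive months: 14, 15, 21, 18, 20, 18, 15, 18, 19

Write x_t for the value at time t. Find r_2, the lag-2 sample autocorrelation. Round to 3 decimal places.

Mean x̄ = (14 + 15 + 21 + 18 + 20 + 18 + 15 + 18 + 19)/9 = 17.5556
Numerator Σ_{t=1}^{7}(x_t−x̄)(x_{t+2}−x̄) = -14.5062
Denominator Σ(x_t−x̄)² = 46.2222
r_2 = -14.5062 / 46.2222 = -0.314

-0.314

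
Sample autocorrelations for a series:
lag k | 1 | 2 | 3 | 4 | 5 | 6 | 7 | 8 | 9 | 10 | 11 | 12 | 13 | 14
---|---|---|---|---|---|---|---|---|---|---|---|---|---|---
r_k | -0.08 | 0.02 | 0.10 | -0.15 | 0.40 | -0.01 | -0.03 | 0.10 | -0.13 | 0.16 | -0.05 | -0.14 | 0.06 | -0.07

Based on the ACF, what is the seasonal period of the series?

5

The largest autocorrelation is r_5 = 0.40, with a weaker echo at lag 10 (0.16); the remaining lags stay at or below 0.10.
The dominant spike at lag 5 indicates a seasonal period of 5.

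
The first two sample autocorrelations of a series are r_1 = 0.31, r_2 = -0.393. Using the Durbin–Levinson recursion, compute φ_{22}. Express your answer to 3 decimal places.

φ_{22} = (r_2 − r_1²) / (1 − r_1²)
r_1² = (0.31)² = 0.0961
Numerator = -0.393 − 0.0961 = -0.4891; denominator = 1 − 0.0961 = 0.9039
φ_{22} = -0.4891 / 0.9039 = -0.541

-0.541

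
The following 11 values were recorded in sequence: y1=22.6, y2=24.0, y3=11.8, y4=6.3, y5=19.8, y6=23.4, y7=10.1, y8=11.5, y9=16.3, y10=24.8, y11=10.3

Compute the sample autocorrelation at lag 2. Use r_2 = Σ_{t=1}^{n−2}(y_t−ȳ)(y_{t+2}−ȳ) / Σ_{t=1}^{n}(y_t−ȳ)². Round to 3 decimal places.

Mean ȳ = (22.6 + 24.0 + 11.8 + 6.3 + 19.8 + 23.4 + 10.1 + 11.5 + 16.3 + 24.8 + 10.3)/11 = 16.4455
Numerator Σ_{t=1}^{9}(y_t−ȳ)(y_{t+2}−ȳ) = -286.5550
Denominator Σ(y_t−ȳ)² = 451.3873
r_2 = -286.5550 / 451.3873 = -0.635

-0.635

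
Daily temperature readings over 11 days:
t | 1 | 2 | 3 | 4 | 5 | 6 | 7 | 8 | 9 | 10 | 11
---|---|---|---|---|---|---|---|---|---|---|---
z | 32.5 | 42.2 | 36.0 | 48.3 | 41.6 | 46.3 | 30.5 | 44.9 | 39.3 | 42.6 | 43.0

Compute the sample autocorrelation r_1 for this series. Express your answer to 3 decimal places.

Mean z̄ = (32.5 + 42.2 + 36.0 + 48.3 + 41.6 + 46.3 + 30.5 + 44.9 + 39.3 + 42.6 + 43.0)/11 = 40.6545
Numerator Σ_{t=1}^{10}(z_t−z̄)(z_{t+1}−z̄) = -147.0766
Denominator Σ(z_t−z̄)² = 314.0273
r_1 = -147.0766 / 314.0273 = -0.468

-0.468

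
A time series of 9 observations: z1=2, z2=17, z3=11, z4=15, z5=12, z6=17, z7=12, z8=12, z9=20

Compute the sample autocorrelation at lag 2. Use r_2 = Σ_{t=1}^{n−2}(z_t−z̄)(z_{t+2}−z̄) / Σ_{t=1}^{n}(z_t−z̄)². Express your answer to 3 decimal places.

Mean z̄ = (2 + 17 + 11 + 15 + 12 + 17 + 12 + 12 + 20)/9 = 13.1111
Σ(z_t−z̄)(z_{t+2}−z̄) = (23.4568) + (7.3457) + (2.3457) + (7.3457) + (1.2346) + (-4.3210) + (-7.6543) = 29.7531
Denominator Σ(z_t−z̄)² = 212.8889
r_2 = 29.7531 / 212.8889 = 0.140

0.140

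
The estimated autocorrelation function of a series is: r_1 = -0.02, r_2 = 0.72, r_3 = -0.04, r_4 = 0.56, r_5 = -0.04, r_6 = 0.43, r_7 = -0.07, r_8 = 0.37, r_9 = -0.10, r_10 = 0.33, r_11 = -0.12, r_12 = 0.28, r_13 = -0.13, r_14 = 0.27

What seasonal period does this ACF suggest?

2

The largest autocorrelation is r_2 = 0.72, with weaker echoes at lags 4 (0.56), 6 (0.43), 8 (0.37), 10 (0.33), 12 (0.28) and 14 (0.27); the remaining lags stay at or below -0.02.
The dominant spike at lag 2 indicates a seasonal period of 2.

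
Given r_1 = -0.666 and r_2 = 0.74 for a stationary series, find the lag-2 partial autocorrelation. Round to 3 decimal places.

φ_{22} = (r_2 − r_1²) / (1 − r_1²)
r_1² = (-0.666)² = 0.443556
Numerator = 0.74 − 0.4436 = 0.2964; denominator = 1 − 0.4436 = 0.5564
φ_{22} = 0.2964 / 0.5564 = 0.533

0.533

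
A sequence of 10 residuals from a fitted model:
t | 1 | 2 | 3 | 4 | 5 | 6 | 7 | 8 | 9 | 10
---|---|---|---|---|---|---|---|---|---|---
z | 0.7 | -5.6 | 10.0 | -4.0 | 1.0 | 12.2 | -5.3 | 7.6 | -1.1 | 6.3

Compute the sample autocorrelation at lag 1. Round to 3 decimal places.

Mean z̄ = (0.7 − 5.6 + 10.0 − 4.0 + 1.0 + 12.2 − 5.3 + 7.6 − 1.1 + 6.3)/10 = 2.1800
Numerator Σ_{t=1}^{9}(z_t−z̄)(z_{t+1}−z̄) = -248.9664
Denominator Σ(z_t−z̄)² = 376.9160
r_1 = -248.9664 / 376.9160 = -0.661

-0.661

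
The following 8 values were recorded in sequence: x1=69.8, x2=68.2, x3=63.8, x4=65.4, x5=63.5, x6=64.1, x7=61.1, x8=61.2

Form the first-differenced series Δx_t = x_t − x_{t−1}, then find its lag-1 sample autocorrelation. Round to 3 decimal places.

-0.614

First differences Δx: -1.6, -4.4, 1.6, -1.9, 0.6, -3.0, 0.1
Mean of differences = -1.2286
Numerator Σ(Δx_t−Δx̄)(Δx_{t+1}−Δx̄) = -16.5122
Denominator Σ(Δx_t−Δx̄)² = 26.8943
r_1(Δx) = -16.5122 / 26.8943 = -0.614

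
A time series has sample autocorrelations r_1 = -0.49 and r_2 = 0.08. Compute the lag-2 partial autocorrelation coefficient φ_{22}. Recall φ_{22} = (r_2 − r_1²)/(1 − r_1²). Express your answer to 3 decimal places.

φ_{22} = (r_2 − r_1²) / (1 − r_1²)
r_1² = (-0.49)² = 0.2401
Numerator = 0.08 − 0.2401 = -0.1601; denominator = 1 − 0.2401 = 0.7599
φ_{22} = -0.1601 / 0.7599 = -0.211

-0.211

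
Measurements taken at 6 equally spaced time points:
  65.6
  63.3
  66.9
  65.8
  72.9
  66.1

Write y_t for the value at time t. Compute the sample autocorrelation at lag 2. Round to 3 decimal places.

0.089

Mean ȳ = (65.6 + 63.3 + 66.9 + 65.8 + 72.9 + 66.1)/6 = 66.7667
Deviations from mean: -1.1667, -3.4667, 0.1333, -0.9667, 6.1333, -0.6667
Numerator Σ_{t=1}^{4}(y_t−ȳ)(y_{t+2}−ȳ) = 4.6578
Denominator Σ(y_t−ȳ)² = 52.3933
r_2 = 4.6578 / 52.3933 = 0.089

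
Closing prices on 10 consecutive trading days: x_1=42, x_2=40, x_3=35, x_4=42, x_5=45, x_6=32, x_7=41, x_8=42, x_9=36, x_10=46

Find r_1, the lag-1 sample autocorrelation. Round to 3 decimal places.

-0.432

Mean x̄ = (42 + 40 + 35 + 42 + 45 + 32 + 41 + 42 + 36 + 46)/10 = 40.1000
Numerator Σ_{t=1}^{9}(x_t−x̄)(x_{t+1}−x̄) = -77.3100
Denominator Σ(x_t−x̄)² = 178.9000
r_1 = -77.3100 / 178.9000 = -0.432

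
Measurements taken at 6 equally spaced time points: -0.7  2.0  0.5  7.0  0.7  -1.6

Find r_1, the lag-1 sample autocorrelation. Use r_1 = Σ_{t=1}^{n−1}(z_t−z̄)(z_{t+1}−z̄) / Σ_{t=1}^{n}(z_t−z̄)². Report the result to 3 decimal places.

-0.179

Mean z̄ = (-0.7 + 2.0 + 0.5 + 7.0 + 0.7 − 1.6)/6 = 1.3167
Deviations from mean: -2.0167, 0.6833, -0.8167, 5.6833, -0.6167, -2.9167
Σ(z_t−z̄)(z_{t+1}−z̄) = (-1.3781) + (-0.5581) + (-4.6414) + (-3.5047) + (1.7986) = -8.2836
Denominator Σ(z_t−z̄)² = 46.3883
r_1 = -8.2836 / 46.3883 = -0.179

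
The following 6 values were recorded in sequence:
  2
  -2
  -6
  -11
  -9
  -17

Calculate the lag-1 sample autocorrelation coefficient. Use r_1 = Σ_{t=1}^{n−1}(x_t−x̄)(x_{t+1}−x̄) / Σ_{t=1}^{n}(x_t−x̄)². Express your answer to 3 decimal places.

Mean x̄ = (2 − 2 − 6 − 11 − 9 − 17)/6 = -7.1667
Deviations from mean: 9.1667, 5.1667, 1.1667, -3.8333, -1.8333, -9.8333
Numerator Σ_{t=1}^{5}(x_t−x̄)(x_{t+1}−x̄) = 73.9722
Denominator Σ(x_t−x̄)² = 226.8333
r_1 = 73.9722 / 226.8333 = 0.326

0.326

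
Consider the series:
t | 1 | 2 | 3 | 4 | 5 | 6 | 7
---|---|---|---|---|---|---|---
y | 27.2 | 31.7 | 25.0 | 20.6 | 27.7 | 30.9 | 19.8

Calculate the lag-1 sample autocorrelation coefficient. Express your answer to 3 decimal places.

Mean ȳ = (27.2 + 31.7 + 25.0 + 20.6 + 27.7 + 30.9 + 19.8)/7 = 26.1286
Deviations from mean: 1.0714, 5.5714, -1.1286, -5.5286, 1.5714, 4.7714, -6.3286
Σ(y_t−ȳ)(y_{t+1}−ȳ) = (5.9694) + (-6.2878) + (6.2394) + (-8.6878) + (7.4980) + (-30.1963) = -25.4651
Denominator Σ(y_t−ȳ)² = 129.3143
r_1 = -25.4651 / 129.3143 = -0.197

-0.197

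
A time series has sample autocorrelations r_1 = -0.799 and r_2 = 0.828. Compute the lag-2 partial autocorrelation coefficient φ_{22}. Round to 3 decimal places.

0.524

φ_{22} = (r_2 − r_1²) / (1 − r_1²)
r_1² = (-0.799)² = 0.638401
Numerator = 0.828 − 0.6384 = 0.1896; denominator = 1 − 0.6384 = 0.3616
φ_{22} = 0.1896 / 0.3616 = 0.524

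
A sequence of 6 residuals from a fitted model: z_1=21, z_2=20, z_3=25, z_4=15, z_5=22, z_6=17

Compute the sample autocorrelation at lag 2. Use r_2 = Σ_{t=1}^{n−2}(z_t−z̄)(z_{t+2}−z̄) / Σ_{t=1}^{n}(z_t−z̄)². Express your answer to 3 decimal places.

0.469

Mean z̄ = (21 + 20 + 25 + 15 + 22 + 17)/6 = 20.0000
Deviations from mean: 1.0000, 0.0000, 5.0000, -5.0000, 2.0000, -3.0000
Σ(z_t−z̄)(z_{t+2}−z̄) = (5.0000) + (0.0000) + (10.0000) + (15.0000) = 30.0000
Denominator Σ(z_t−z̄)² = 64.0000
r_2 = 30.0000 / 64.0000 = 0.469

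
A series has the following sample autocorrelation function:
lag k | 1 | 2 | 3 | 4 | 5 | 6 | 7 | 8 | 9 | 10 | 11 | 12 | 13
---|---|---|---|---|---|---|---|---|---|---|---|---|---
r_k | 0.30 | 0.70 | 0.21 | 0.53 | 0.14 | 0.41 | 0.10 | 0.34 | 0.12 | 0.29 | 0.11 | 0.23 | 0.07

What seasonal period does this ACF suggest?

2

The largest autocorrelation is r_2 = 0.70, with weaker echoes at lags 4 (0.53), 6 (0.41) and 8 (0.34); the remaining lags stay at or below 0.30.
The dominant spike at lag 2 indicates a seasonal period of 2.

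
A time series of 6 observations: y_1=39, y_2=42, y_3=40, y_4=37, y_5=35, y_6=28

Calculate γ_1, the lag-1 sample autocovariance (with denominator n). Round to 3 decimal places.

Mean ȳ = (39 + 42 + 40 + 37 + 35 + 28)/6 = 36.8333
Deviations: 2.1667, 5.1667, 3.1667, 0.1667, -1.8333, -8.8333
Σ_{t=1}^{5}(y_t−ȳ)(y_{t+1}−ȳ) = 43.9722
γ_1 = 43.9722 / 6 = 7.329

7.329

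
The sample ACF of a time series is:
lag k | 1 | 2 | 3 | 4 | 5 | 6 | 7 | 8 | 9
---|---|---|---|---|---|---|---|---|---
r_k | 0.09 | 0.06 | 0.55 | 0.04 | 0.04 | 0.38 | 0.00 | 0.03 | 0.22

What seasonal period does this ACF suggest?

The largest autocorrelation is r_3 = 0.55, with weaker echoes at lags 6 (0.38) and 9 (0.22); the remaining lags stay at or below 0.09.
The dominant spike at lag 3 indicates a seasonal period of 3.

3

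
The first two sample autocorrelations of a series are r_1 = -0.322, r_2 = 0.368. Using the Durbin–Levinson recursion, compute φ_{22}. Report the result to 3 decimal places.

0.295

φ_{22} = (r_2 − r_1²) / (1 − r_1²)
r_1² = (-0.322)² = 0.103684
Numerator = 0.368 − 0.1037 = 0.2643; denominator = 1 − 0.1037 = 0.8963
φ_{22} = 0.2643 / 0.8963 = 0.295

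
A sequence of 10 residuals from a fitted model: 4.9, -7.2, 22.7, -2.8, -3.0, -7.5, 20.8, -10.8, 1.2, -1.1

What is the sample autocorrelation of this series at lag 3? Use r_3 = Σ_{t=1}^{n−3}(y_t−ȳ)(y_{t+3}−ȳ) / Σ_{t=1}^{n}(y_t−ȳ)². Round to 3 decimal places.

-0.204

Mean ȳ = (4.9 − 7.2 + 22.7 − 2.8 − 3.0 − 7.5 + 20.8 − 10.8 + 1.2 − 1.1)/10 = 1.7200
Σ(y_t−ȳ)(y_{t+3}−ȳ) = (-14.3736) + (42.1024) + (-193.4356) + (-86.2416) + (59.0944) + (4.7944) + (-53.8056) = -241.8652
Denominator Σ(y_t−ȳ)² = 1186.5760
r_3 = -241.8652 / 1186.5760 = -0.204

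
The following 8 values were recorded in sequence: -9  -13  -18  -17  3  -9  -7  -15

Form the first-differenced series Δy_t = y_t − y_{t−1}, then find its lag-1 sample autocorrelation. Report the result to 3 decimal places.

-0.371

First differences Δy: -4, -5, 1, 20, -12, 2, -8
Mean of differences = -0.8571
Numerator Σ(Δy_t−Δȳ)(Δy_{t+1}−Δȳ) = -240.5918
Denominator Σ(Δy_t−Δȳ)² = 648.8571
r_1(Δy) = -240.5918 / 648.8571 = -0.371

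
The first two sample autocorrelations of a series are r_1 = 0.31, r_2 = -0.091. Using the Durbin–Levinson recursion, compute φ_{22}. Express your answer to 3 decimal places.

φ_{22} = (r_2 − r_1²) / (1 − r_1²)
r_1² = (0.31)² = 0.0961
Numerator = -0.091 − 0.0961 = -0.1871; denominator = 1 − 0.0961 = 0.9039
φ_{22} = -0.1871 / 0.9039 = -0.207

-0.207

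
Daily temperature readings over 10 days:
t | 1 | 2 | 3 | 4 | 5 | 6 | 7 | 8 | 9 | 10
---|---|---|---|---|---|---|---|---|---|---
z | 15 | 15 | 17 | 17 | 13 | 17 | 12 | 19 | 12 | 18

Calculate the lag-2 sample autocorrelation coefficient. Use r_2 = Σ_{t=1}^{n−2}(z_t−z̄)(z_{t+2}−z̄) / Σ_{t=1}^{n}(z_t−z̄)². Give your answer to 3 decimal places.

Mean z̄ = (15 + 15 + 17 + 17 + 13 + 17 + 12 + 19 + 12 + 18)/10 = 15.5000
Numerator Σ_{t=1}^{8}(z_t−z̄)(z_{t+2}−z̄) = 32.0000
Denominator Σ(z_t−z̄)² = 56.5000
r_2 = 32.0000 / 56.5000 = 0.566

0.566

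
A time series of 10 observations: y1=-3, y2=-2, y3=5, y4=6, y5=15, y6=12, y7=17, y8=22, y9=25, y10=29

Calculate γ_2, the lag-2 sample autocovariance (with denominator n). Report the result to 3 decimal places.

Mean ȳ = (-3 − 2 + 5 + 6 + 15 + 12 + 17 + 22 + 25 + 29)/10 = 12.6000
Σ_{t=1}^{8}(y_t−ȳ)(y_{t+2}−ȳ) = 414.2800
γ_2 = 414.2800 / 10 = 41.428

41.428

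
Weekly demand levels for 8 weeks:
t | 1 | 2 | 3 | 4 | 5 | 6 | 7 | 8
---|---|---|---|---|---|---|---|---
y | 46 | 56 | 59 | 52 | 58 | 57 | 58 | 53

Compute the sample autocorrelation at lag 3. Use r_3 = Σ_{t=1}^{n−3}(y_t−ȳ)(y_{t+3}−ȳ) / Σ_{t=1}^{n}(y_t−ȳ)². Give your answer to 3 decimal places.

0.173

Mean ȳ = (46 + 56 + 59 + 52 + 58 + 57 + 58 + 53)/8 = 54.8750
Deviations from mean: -8.8750, 1.1250, 4.1250, -2.8750, 3.1250, 2.1250, 3.1250, -1.8750
Σ(y_t−ȳ)(y_{t+3}−ȳ) = (25.5156) + (3.5156) + (8.7656) + (-8.9844) + (-5.8594) = 22.9531
Denominator Σ(y_t−ȳ)² = 132.8750
r_3 = 22.9531 / 132.8750 = 0.173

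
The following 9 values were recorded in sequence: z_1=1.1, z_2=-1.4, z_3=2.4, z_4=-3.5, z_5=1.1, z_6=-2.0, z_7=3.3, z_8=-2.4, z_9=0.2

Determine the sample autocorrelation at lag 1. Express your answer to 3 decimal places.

-0.809

Mean z̄ = (1.1 − 1.4 + 2.4 − 3.5 + 1.1 − 2.0 + 3.3 − 2.4 + 0.2)/9 = -0.1333
Numerator Σ_{t=1}^{8}(z_t−z̄)(z_{t+1}−z̄) = -34.7011
Denominator Σ(z_t−z̄)² = 42.9200
r_1 = -34.7011 / 42.9200 = -0.809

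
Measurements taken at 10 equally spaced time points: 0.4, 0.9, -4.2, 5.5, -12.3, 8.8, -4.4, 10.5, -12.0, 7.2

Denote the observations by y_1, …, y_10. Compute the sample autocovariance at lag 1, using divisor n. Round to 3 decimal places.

-49.944

Mean ȳ = (0.4 + 0.9 − 4.2 + 5.5 − 12.3 + 8.8 − 4.4 + 10.5 − 12.0 + 7.2)/10 = 0.0400
Σ_{t=1}^{9}(y_t−ȳ)(y_{t+1}−ȳ) = -499.4436
γ_1 = -499.4436 / 10 = -49.944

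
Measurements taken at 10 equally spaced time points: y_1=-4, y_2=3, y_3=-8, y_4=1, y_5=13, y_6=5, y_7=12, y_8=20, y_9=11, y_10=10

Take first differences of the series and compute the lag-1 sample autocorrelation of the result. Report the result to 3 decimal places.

First differences Δy: 7, -11, 9, 12, -8, 7, 8, -9, -1
Mean of differences = 1.5556
Numerator Σ(Δy_t−Δȳ)(Δy_{t+1}−Δȳ) = -241.8642
Denominator Σ(Δy_t−Δȳ)² = 632.2222
r_1(Δy) = -241.8642 / 632.2222 = -0.383

-0.383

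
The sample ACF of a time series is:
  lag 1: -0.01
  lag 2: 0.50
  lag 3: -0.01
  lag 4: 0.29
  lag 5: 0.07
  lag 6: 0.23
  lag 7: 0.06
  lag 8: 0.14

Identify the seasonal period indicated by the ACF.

The largest autocorrelation is r_2 = 0.50, with weaker echoes at lags 4 (0.29) and 6 (0.23); the remaining lags stay at or below 0.14.
The dominant spike at lag 2 indicates a seasonal period of 2.

2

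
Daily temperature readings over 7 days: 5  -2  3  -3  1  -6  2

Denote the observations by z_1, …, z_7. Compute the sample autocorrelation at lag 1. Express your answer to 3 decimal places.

-0.523

Mean z̄ = (5 − 2 + 3 − 3 + 1 − 6 + 2)/7 = 0.0000
Σ(z_t−z̄)(z_{t+1}−z̄) = (-10.0000) + (-6.0000) + (-9.0000) + (-3.0000) + (-6.0000) + (-12.0000) = -46.0000
Denominator Σ(z_t−z̄)² = 88.0000
r_1 = -46.0000 / 88.0000 = -0.523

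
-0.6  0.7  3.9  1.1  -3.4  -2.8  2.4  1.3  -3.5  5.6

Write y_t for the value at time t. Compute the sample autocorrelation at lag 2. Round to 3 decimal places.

Mean ȳ = (-0.6 + 0.7 + 3.9 + 1.1 − 3.4 − 2.8 + 2.4 + 1.3 − 3.5 + 5.6)/10 = 0.4700
Numerator Σ_{t=1}^{8}(y_t−ȳ)(y_{t+2}−ȳ) = -32.4468
Denominator Σ(y_t−ȳ)² = 85.5210
r_2 = -32.4468 / 85.5210 = -0.379

-0.379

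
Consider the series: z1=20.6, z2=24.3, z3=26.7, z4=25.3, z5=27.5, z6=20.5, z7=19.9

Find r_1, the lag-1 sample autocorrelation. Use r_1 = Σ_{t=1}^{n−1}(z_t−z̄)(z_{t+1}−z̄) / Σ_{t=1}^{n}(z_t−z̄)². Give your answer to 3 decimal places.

Mean z̄ = (20.6 + 24.3 + 26.7 + 25.3 + 27.5 + 20.5 + 19.9)/7 = 23.5429
Deviations from mean: -2.9429, 0.7571, 3.1571, 1.7571, 3.9571, -3.0429, -3.6429
Σ(z_t−z̄)(z_{t+1}−z̄) = (-2.2282) + (2.3904) + (5.5476) + (6.9533) + (-12.0410) + (11.0847) = 11.7067
Denominator Σ(z_t−z̄)² = 60.4771
r_1 = 11.7067 / 60.4771 = 0.194

0.194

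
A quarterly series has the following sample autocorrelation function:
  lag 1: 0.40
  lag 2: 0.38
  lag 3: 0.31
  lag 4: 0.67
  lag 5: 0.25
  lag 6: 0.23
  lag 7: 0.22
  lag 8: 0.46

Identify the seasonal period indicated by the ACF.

4

The largest autocorrelation is r_4 = 0.67, with a weaker echo at lag 8 (0.46); the remaining lags stay at or below 0.40. The elevated value at lag 1 (0.40), dropping to 0.38 at lag 2, reflects decaying short-term dependence rather than seasonality.
The dominant spike at lag 4 indicates a seasonal period of 4.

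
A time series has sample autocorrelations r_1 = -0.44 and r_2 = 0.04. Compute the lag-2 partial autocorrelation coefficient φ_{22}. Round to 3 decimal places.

φ_{22} = (r_2 − r_1²) / (1 − r_1²)
r_1² = (-0.44)² = 0.1936
Numerator = 0.04 − 0.1936 = -0.1536; denominator = 1 − 0.1936 = 0.8064
φ_{22} = -0.1536 / 0.8064 = -0.190

-0.190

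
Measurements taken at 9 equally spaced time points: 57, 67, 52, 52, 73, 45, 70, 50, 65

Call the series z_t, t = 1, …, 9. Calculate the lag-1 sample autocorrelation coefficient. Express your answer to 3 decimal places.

Mean z̄ = (57 + 67 + 52 + 52 + 73 + 45 + 70 + 50 + 65)/9 = 59.0000
Numerator Σ_{t=1}^{8}(z_t−z̄)(z_{t+1}−z̄) = -624.0000
Denominator Σ(z_t−z̄)² = 796.0000
r_1 = -624.0000 / 796.0000 = -0.784

-0.784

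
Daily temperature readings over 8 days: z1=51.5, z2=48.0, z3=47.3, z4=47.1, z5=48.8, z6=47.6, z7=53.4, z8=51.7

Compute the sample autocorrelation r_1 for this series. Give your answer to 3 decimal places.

Mean z̄ = (51.5 + 48.0 + 47.3 + 47.1 + 48.8 + 47.6 + 53.4 + 51.7)/8 = 49.4250
Deviations from mean: 2.0750, -1.4250, -2.1250, -2.3250, -0.6250, -1.8250, 3.9750, 2.2750
Σ(z_t−z̄)(z_{t+1}−z̄) = (-2.9569) + (3.0281) + (4.9406) + (1.4531) + (1.1406) + (-7.2544) + (9.0431) = 9.3944
Denominator Σ(z_t−z̄)² = 40.9550
r_1 = 9.3944 / 40.9550 = 0.229

0.229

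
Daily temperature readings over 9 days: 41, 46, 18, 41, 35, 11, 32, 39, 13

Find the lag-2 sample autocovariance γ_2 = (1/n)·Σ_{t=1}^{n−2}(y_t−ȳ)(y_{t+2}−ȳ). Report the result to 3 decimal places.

-45.802

Mean ȳ = (41 + 46 + 18 + 41 + 35 + 11 + 32 + 39 + 13)/9 = 30.6667
Σ_{t=1}^{7}(y_t−ȳ)(y_{t+2}−ȳ) = -412.2222
γ_2 = -412.2222 / 9 = -45.802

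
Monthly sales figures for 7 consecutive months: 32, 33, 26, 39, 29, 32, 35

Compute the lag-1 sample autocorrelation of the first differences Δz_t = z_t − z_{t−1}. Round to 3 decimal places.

First differences Δz: 1, -7, 13, -10, 3, 3
Mean of differences = 0.5000
Numerator Σ(Δz_t−Δz̄)(Δz_{t+1}−Δz̄) = -248.7500
Denominator Σ(Δz_t−Δz̄)² = 335.5000
r_1(Δz) = -248.7500 / 335.5000 = -0.741

-0.741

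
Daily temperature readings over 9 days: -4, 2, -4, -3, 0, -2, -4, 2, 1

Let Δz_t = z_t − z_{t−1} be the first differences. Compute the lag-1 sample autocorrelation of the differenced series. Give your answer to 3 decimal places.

-0.479

First differences Δz: 6, -6, 1, 3, -2, -2, 6, -1
Mean of differences = 0.6250
Numerator Σ(Δz_t−Δz̄)(Δz_{t+1}−Δz̄) = -59.3906
Denominator Σ(Δz_t−Δz̄)² = 123.8750
r_1(Δz) = -59.3906 / 123.8750 = -0.479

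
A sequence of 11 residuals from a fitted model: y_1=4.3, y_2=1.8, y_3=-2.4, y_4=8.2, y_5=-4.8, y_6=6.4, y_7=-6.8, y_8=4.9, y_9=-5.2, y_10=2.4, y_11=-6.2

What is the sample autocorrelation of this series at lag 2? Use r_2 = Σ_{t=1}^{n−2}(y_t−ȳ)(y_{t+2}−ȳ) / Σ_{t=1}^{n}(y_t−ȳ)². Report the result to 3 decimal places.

Mean ȳ = (4.3 + 1.8 − 2.4 + 8.2 − 4.8 + 6.4 − 6.8 + 4.9 − 5.2 + 2.4 − 6.2)/11 = 0.2364
Numerator Σ_{t=1}^{9}(y_t−ȳ)(y_{t+2}−ȳ) = 211.6174
Denominator Σ(y_t−ȳ)² = 299.6055
r_2 = 211.6174 / 299.6055 = 0.706

0.706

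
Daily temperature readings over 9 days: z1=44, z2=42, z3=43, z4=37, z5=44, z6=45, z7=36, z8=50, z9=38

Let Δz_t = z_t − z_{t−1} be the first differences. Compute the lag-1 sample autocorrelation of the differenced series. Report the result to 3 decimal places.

First differences Δz: -2, 1, -6, 7, 1, -9, 14, -12
Mean of differences = -0.7500
Numerator Σ(Δz_t−Δz̄)(Δz_{t+1}−Δz̄) = -340.5625
Denominator Σ(Δz_t−Δz̄)² = 507.5000
r_1(Δz) = -340.5625 / 507.5000 = -0.671

-0.671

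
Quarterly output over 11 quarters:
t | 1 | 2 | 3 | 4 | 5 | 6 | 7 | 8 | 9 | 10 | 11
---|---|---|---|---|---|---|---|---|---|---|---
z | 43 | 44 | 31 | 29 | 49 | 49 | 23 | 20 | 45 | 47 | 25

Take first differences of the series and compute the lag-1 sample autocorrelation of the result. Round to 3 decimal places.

-0.007

First differences Δz: 1, -13, -2, 20, 0, -26, -3, 25, 2, -22
Mean of differences = -1.8000
Numerator Σ(Δz_t−Δz̄)(Δz_{t+1}−Δz̄) = -15.8400
Denominator Σ(Δz_t−Δz̄)² = 2339.6000
r_1(Δz) = -15.8400 / 2339.6000 = -0.007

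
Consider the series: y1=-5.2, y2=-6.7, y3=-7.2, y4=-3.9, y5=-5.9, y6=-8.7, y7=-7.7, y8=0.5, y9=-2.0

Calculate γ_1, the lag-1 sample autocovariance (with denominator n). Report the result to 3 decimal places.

1.631

Mean ȳ = (-5.2 − 6.7 − 7.2 − 3.9 − 5.9 − 8.7 − 7.7 + 0.5 − 2.0)/9 = -5.2000
Σ_{t=1}^{8}(y_t−ȳ)(y_{t+1}−ȳ) = 14.6800
γ_1 = 14.6800 / 9 = 1.631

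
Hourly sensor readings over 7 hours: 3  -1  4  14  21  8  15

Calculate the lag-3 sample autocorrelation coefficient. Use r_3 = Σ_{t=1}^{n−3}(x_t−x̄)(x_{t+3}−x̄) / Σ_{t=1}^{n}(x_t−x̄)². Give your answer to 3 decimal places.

-0.316

Mean x̄ = (3 − 1 + 4 + 14 + 21 + 8 + 15)/7 = 9.1429
Deviations from mean: -6.1429, -10.1429, -5.1429, 4.8571, 11.8571, -1.1429, 5.8571
Σ(x_t−x̄)(x_{t+3}−x̄) = (-29.8367) + (-120.2653) + (5.8776) + (28.4490) = -115.7755
Denominator Σ(x_t−x̄)² = 366.8571
r_3 = -115.7755 / 366.8571 = -0.316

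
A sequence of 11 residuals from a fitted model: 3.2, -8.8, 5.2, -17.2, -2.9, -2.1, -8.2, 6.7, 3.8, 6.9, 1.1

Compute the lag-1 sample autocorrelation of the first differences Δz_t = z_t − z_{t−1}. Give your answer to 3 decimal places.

-0.702

First differences Δz: -12.0, 14.0, -22.4, 14.3, 0.8, -6.1, 14.9, -2.9, 3.1, -5.8
Mean of differences = -0.2100
Numerator Σ(Δz_t−Δz̄)(Δz_{t+1}−Δz̄) = -953.1771
Denominator Σ(Δz_t−Δz̄)² = 1357.3290
r_1(Δz) = -953.1771 / 1357.3290 = -0.702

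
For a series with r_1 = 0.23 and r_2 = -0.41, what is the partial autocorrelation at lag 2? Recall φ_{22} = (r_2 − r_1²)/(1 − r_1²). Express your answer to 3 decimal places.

-0.489

φ_{22} = (r_2 − r_1²) / (1 − r_1²)
r_1² = (0.23)² = 0.0529
Numerator = -0.41 − 0.0529 = -0.4629; denominator = 1 − 0.0529 = 0.9471
φ_{22} = -0.4629 / 0.9471 = -0.489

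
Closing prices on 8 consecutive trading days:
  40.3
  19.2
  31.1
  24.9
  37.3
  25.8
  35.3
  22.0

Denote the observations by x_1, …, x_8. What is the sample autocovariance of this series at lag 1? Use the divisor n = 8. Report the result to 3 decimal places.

-33.103

Mean x̄ = (40.3 + 19.2 + 31.1 + 24.9 + 37.3 + 25.8 + 35.3 + 22.0)/8 = 29.4875
Deviations: 10.8125, -10.2875, 1.6125, -4.5875, 7.8125, -3.6875, 5.8125, -7.4875
Σ_{t=1}^{7}(x_t−x̄)(x_{t+1}−x̄) = -264.8227
γ_1 = -264.8227 / 8 = -33.103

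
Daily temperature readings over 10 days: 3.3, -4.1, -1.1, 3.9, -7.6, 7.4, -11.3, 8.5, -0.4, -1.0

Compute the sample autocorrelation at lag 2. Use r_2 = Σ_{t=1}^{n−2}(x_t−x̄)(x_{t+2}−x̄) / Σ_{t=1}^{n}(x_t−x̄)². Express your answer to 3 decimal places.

Mean x̄ = (3.3 − 4.1 − 1.1 + 3.9 − 7.6 + 7.4 − 11.3 + 8.5 − 0.4 − 1.0)/10 = -0.2400
Numerator Σ_{t=1}^{8}(x_t−x̄)(x_{t+2}−x̄) = 162.2368
Denominator Σ(x_t−x̄)² = 357.1640
r_2 = 162.2368 / 357.1640 = 0.454

0.454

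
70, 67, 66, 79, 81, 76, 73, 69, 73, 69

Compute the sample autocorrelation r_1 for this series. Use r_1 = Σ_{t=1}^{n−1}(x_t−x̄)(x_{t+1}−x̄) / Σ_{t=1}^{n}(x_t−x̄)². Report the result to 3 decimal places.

Mean x̄ = (70 + 67 + 66 + 79 + 81 + 76 + 73 + 69 + 73 + 69)/10 = 72.3000
Numerator Σ_{t=1}^{9}(x_t−x̄)(x_{t+1}−x̄) = 89.5100
Denominator Σ(x_t−x̄)² = 230.1000
r_1 = 89.5100 / 230.1000 = 0.389

0.389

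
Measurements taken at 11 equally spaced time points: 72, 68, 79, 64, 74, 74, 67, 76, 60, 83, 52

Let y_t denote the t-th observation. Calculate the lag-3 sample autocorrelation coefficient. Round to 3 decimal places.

-0.162

Mean ȳ = (72 + 68 + 79 + 64 + 74 + 74 + 67 + 76 + 60 + 83 + 52)/11 = 69.9091
Numerator Σ_{t=1}^{8}(y_t−ȳ)(y_{t+3}−ȳ) = -128.5702
Denominator Σ(y_t−ȳ)² = 794.9091
r_3 = -128.5702 / 794.9091 = -0.162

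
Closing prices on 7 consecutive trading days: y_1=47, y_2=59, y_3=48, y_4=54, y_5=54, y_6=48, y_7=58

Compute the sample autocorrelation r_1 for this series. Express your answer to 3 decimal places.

Mean ȳ = (47 + 59 + 48 + 54 + 54 + 48 + 58)/7 = 52.5714
Deviations from mean: -5.5714, 6.4286, -4.5714, 1.4286, 1.4286, -4.5714, 5.4286
Σ(y_t−ȳ)(y_{t+1}−ȳ) = (-35.8163) + (-29.3878) + (-6.5306) + (2.0408) + (-6.5306) + (-24.8163) = -101.0408
Denominator Σ(y_t−ȳ)² = 147.7143
r_1 = -101.0408 / 147.7143 = -0.684

-0.684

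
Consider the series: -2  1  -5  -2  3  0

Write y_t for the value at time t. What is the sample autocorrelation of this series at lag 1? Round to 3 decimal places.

-0.160

Mean ȳ = (-2 + 1 − 5 − 2 + 3 + 0)/6 = -0.8333
Deviations from mean: -1.1667, 1.8333, -4.1667, -1.1667, 3.8333, 0.8333
Σ(y_t−ȳ)(y_{t+1}−ȳ) = (-2.1389) + (-7.6389) + (4.8611) + (-4.4722) + (3.1944) = -6.1944
Denominator Σ(y_t−ȳ)² = 38.8333
r_1 = -6.1944 / 38.8333 = -0.160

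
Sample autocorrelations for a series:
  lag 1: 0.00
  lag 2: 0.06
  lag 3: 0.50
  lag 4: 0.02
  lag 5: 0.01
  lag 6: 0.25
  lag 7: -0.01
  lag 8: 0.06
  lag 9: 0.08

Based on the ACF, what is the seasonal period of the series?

3

The largest autocorrelation is r_3 = 0.50, with a weaker echo at lag 6 (0.25); the remaining lags stay at or below 0.08.
The dominant spike at lag 3 indicates a seasonal period of 3.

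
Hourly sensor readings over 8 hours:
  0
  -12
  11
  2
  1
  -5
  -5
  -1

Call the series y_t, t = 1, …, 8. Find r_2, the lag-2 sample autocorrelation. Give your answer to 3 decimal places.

-0.050

Mean ȳ = (0 − 12 + 11 + 2 + 1 − 5 − 5 − 1)/8 = -1.1250
Deviations from mean: 1.1250, -10.8750, 12.1250, 3.1250, 2.1250, -3.8750, -3.8750, 0.1250
Numerator Σ_{t=1}^{6}(y_t−ȳ)(y_{t+2}−ȳ) = -15.4063
Denominator Σ(y_t−ȳ)² = 310.8750
r_2 = -15.4063 / 310.8750 = -0.050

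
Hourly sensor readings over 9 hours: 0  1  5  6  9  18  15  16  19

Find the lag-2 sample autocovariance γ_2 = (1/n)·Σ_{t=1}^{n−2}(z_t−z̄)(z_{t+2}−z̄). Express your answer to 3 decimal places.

16.368

Mean z̄ = (0 + 1 + 5 + 6 + 9 + 18 + 15 + 16 + 19)/9 = 9.8889
Σ_{t=1}^{7}(z_t−z̄)(z_{t+2}−z̄) = 147.3086
γ_2 = 147.3086 / 9 = 16.368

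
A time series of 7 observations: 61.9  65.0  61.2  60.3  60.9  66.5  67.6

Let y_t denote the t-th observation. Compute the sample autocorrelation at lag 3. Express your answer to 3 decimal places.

-0.367

Mean ȳ = (61.9 + 65.0 + 61.2 + 60.3 + 60.9 + 66.5 + 67.6)/7 = 63.3429
Deviations from mean: -1.4429, 1.6571, -2.1429, -3.0429, -2.4429, 3.1571, 4.2571
Σ(y_t−ȳ)(y_{t+3}−ȳ) = (4.3904) + (-4.0482) + (-6.7653) + (-12.9539) = -19.3769
Denominator Σ(y_t−ȳ)² = 52.7371
r_3 = -19.3769 / 52.7371 = -0.367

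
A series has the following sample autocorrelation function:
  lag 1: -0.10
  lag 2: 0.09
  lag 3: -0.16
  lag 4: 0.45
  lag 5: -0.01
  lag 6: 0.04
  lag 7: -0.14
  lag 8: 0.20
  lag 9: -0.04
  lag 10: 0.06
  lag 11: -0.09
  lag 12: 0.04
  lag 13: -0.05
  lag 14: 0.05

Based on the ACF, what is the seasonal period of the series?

The largest autocorrelation is r_4 = 0.45, with a weaker echo at lag 8 (0.20); the remaining lags stay at or below 0.09.
The dominant spike at lag 4 indicates a seasonal period of 4.

4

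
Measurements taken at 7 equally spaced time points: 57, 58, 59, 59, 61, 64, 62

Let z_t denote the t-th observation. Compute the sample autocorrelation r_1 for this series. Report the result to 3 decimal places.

0.556

Mean z̄ = (57 + 58 + 59 + 59 + 61 + 64 + 62)/7 = 60.0000
Deviations from mean: -3.0000, -2.0000, -1.0000, -1.0000, 1.0000, 4.0000, 2.0000
Numerator Σ_{t=1}^{6}(z_t−z̄)(z_{t+1}−z̄) = 20.0000
Denominator Σ(z_t−z̄)² = 36.0000
r_1 = 20.0000 / 36.0000 = 0.556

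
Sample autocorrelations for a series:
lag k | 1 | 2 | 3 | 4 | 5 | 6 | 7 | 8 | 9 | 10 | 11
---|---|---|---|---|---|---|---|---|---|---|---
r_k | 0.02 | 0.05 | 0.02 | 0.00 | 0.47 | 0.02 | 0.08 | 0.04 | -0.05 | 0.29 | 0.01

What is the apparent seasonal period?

The largest autocorrelation is r_5 = 0.47, with a weaker echo at lag 10 (0.29); the remaining lags stay at or below 0.08.
The dominant spike at lag 5 indicates a seasonal period of 5.

5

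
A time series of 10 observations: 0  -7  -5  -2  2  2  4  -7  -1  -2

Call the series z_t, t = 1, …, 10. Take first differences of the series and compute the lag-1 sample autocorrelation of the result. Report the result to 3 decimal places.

First differences Δz: -7, 2, 3, 4, 0, 2, -11, 6, -1
Mean of differences = -0.2222
Numerator Σ(Δz_t−Δz̄)(Δz_{t+1}−Δz̄) = -88.7160
Denominator Σ(Δz_t−Δz̄)² = 239.5556
r_1(Δz) = -88.7160 / 239.5556 = -0.370

-0.370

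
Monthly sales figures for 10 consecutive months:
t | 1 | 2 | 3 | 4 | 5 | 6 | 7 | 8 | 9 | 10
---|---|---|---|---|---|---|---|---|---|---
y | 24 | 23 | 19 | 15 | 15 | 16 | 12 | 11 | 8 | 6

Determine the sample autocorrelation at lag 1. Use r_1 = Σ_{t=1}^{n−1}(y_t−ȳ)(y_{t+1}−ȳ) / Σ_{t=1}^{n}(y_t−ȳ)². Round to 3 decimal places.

Mean ȳ = (24 + 23 + 19 + 15 + 15 + 16 + 12 + 11 + 8 + 6)/10 = 14.9000
Numerator Σ_{t=1}^{9}(y_t−ȳ)(y_{t+1}−ȳ) = 203.8900
Denominator Σ(y_t−ȳ)² = 316.9000
r_1 = 203.8900 / 316.9000 = 0.643

0.643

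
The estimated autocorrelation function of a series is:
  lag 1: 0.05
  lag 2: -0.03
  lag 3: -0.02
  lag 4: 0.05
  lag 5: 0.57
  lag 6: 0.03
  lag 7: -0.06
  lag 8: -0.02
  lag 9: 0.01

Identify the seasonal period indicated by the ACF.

The largest autocorrelation is r_5 = 0.57; the remaining lags stay at or below 0.05.
The dominant spike at lag 5 indicates a seasonal period of 5.

5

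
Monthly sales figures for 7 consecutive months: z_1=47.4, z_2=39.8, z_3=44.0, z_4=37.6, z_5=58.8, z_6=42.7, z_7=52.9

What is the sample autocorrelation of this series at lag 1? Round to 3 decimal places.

-0.447

Mean z̄ = (47.4 + 39.8 + 44.0 + 37.6 + 58.8 + 42.7 + 52.9)/7 = 46.1714
Deviations from mean: 1.2286, -6.3714, -2.1714, -8.5714, 12.6286, -3.4714, 6.7286
Σ(z_t−z̄)(z_{t+1}−z̄) = (-7.8278) + (13.8351) + (18.6122) + (-108.2449) + (-43.8392) + (-23.3578) = -150.8222
Denominator Σ(z_t−z̄)² = 337.0943
r_1 = -150.8222 / 337.0943 = -0.447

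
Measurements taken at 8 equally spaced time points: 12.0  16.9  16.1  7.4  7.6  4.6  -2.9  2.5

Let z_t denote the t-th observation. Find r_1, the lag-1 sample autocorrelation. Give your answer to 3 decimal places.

Mean z̄ = (12.0 + 16.9 + 16.1 + 7.4 + 7.6 + 4.6 − 2.9 + 2.5)/8 = 8.0250
Deviations from mean: 3.9750, 8.8750, 8.0750, -0.6250, -0.4250, -3.4250, -10.9250, -5.5250
Numerator Σ_{t=1}^{7}(z_t−z̄)(z_{t+1}−z̄) = 201.3969
Denominator Σ(z_t−z̄)² = 321.9550
r_1 = 201.3969 / 321.9550 = 0.626

0.626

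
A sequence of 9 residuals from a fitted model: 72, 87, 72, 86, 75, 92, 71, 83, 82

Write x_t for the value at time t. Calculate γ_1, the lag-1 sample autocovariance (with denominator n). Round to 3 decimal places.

Mean x̄ = (72 + 87 + 72 + 86 + 75 + 92 + 71 + 83 + 82)/9 = 80.0000
Σ_{t=1}^{8}(x_t−x̄)(x_{t+1}−x̄) = -379.0000
γ_1 = -379.0000 / 9 = -42.111

-42.111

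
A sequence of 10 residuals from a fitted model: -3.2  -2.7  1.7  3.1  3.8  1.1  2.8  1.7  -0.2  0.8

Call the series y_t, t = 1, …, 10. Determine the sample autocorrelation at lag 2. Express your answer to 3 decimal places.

-0.099

Mean ȳ = (-3.2 − 2.7 + 1.7 + 3.1 + 3.8 + 1.1 + 2.8 + 1.7 − 0.2 + 0.8)/10 = 0.8900
Numerator Σ_{t=1}^{8}(y_t−ȳ)(y_{t+2}−ȳ) = -4.8522
Denominator Σ(y_t−ȳ)² = 49.1690
r_2 = -4.8522 / 49.1690 = -0.099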